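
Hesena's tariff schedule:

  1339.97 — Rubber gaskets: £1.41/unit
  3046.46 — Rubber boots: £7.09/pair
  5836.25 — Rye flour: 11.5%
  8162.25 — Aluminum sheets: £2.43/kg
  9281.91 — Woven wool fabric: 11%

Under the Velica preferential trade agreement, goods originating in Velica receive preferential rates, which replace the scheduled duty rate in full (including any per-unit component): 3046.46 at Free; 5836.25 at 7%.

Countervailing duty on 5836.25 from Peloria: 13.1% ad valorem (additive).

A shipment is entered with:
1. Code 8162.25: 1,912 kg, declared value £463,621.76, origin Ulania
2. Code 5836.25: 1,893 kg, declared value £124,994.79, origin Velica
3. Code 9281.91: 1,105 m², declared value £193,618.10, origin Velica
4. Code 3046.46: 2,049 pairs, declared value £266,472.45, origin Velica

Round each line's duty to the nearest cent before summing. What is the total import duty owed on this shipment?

Line 1 (8162.25, Ulania, 1,912 kg, £463,621.76):
Base rate for 8162.25 is £2.43/kg.
Duty = 1,912 × £2.43 = £4,646.16.
Line 2 (5836.25, Velica, 1,893 kg, £124,994.79):
Base rate for 5836.25 is 11.5%.
Origin Velica qualifies under the Hesena–Velica agreement and 5836.25 is covered: preferential rate 7% applies instead.
The additional-duty order on 5836.25 targets Peloria, not Velica; it does not apply.
Duty = £124,994.79 × 7% = £8,749.64.
Line 3 (9281.91, Velica, 1,105 m², £193,618.10):
Base rate for 9281.91 is 11%.
Origin Velica is the FTA partner but 9281.91 is not on the preference list; base rate stands.
Duty = £193,618.10 × 11% = £21,297.99.
Line 4 (3046.46, Velica, 2,049 pairs, £266,472.45):
Base rate for 3046.46 is £7.09/pair.
Origin Velica qualifies under the Hesena–Velica agreement and 3046.46 is covered: preferential rate Free applies instead.
Duty = £266,472.45 × 0% = £0.00.
Total = £4,646.16 + £8,749.64 + £21,297.99 + £0.00 = £34,693.79.

£34,693.79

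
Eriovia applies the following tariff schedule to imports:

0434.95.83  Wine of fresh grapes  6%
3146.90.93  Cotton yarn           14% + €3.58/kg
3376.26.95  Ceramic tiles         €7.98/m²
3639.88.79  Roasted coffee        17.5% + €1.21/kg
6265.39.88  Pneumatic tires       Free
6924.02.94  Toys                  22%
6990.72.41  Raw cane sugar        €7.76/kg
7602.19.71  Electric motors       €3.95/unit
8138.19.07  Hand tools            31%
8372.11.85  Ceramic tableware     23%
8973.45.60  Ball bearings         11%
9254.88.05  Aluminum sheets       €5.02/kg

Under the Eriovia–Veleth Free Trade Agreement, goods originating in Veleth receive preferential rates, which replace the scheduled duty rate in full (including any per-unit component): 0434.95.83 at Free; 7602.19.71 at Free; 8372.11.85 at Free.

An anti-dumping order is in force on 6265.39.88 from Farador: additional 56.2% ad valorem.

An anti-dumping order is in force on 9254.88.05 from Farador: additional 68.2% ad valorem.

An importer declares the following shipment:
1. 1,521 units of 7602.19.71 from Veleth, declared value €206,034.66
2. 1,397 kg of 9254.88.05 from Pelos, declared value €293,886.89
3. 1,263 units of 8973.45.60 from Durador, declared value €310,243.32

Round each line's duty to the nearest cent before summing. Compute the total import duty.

Line 1 (7602.19.71, Veleth, 1,521 units, €206,034.66):
Base rate for 7602.19.71 is €3.95/unit.
Origin Veleth qualifies under the Eriovia–Veleth agreement and 7602.19.71 is covered: preferential rate Free applies instead.
Duty = €206,034.66 × 0% = €0.00.
Line 2 (9254.88.05, Pelos, 1,397 kg, €293,886.89):
Base rate for 9254.88.05 is €5.02/kg.
The additional-duty order on 9254.88.05 targets Farador, not Pelos; it does not apply.
Duty = 1,397 × €5.02 = €7,012.94.
Line 3 (8973.45.60, Durador, 1,263 units, €310,243.32):
Base rate for 8973.45.60 is 11%.
Duty = €310,243.32 × 11% = €34,126.77.
Total = €0.00 + €7,012.94 + €34,126.77 = €41,139.71.

€41,139.71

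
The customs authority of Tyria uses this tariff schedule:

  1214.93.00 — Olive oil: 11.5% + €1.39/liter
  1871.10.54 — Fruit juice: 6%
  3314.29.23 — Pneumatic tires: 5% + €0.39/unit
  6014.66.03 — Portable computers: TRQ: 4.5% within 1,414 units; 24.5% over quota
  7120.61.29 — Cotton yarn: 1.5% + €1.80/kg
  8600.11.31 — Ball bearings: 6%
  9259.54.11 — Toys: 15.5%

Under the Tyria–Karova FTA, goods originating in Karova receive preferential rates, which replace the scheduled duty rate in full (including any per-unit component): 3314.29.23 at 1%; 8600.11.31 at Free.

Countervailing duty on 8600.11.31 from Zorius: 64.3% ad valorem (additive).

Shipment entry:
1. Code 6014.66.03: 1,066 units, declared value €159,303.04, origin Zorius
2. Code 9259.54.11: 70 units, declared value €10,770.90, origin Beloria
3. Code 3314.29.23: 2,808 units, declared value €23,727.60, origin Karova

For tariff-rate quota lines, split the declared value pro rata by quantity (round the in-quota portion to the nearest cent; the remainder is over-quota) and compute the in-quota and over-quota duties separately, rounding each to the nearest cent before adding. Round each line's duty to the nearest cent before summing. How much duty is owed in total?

€9,075.41

Line 1 (6014.66.03, Zorius, 1,066 units, €159,303.04):
Code 6014.66.03 is under a tariff-rate quota (threshold 1,414 units). Quantity 1,066 units is within the quota, so the in-quota rate 4.5% applies to the full value.
Duty = €159,303.04 × 4.5% = €7,168.64.
Line 2 (9259.54.11, Beloria, 70 units, €10,770.90):
Base rate for 9259.54.11 is 15.5%.
Duty = €10,770.90 × 15.5% = €1,669.49.
Line 3 (3314.29.23, Karova, 2,808 units, €23,727.60):
Base rate for 3314.29.23 is 5% + €0.39/unit.
Origin Karova qualifies under the Tyria–Karova agreement and 3314.29.23 is covered: preferential rate 1% applies instead.
Duty = €23,727.60 × 1% = €237.28.
Total = €7,168.64 + €1,669.49 + €237.28 = €9,075.41.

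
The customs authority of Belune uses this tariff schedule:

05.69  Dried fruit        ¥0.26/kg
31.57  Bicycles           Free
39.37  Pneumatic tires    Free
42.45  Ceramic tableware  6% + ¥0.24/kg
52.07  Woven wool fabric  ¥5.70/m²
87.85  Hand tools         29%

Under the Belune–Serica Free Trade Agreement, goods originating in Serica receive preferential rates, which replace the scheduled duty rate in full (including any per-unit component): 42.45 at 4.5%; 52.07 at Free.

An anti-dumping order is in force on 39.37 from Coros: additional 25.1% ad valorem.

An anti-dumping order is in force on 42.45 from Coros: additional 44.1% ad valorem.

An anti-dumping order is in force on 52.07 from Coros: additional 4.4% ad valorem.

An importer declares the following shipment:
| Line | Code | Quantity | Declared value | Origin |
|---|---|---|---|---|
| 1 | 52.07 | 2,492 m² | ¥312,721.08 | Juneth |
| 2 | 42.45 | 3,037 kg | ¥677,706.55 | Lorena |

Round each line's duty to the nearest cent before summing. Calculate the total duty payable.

Line 1 (52.07, Juneth, 2,492 m², ¥312,721.08):
Base rate for 52.07 is ¥5.70/m².
52.07 has an FTA preferential rate, but origin Juneth is not Serica; base rate stands.
The additional-duty order on 52.07 targets Coros, not Juneth; it does not apply.
Duty = 2,492 × ¥5.70 = ¥14,204.40.
Line 2 (42.45, Lorena, 3,037 kg, ¥677,706.55):
Base rate for 42.45 is 6% + ¥0.24/kg.
42.45 has an FTA preferential rate, but origin Lorena is not Serica; base rate stands.
The additional-duty order on 42.45 targets Coros, not Lorena; it does not apply.
Duty = ¥677,706.55 × 6% + 3,037 × ¥0.24 = ¥41,391.27.
Total = ¥14,204.40 + ¥41,391.27 = ¥55,595.67.

¥55,595.67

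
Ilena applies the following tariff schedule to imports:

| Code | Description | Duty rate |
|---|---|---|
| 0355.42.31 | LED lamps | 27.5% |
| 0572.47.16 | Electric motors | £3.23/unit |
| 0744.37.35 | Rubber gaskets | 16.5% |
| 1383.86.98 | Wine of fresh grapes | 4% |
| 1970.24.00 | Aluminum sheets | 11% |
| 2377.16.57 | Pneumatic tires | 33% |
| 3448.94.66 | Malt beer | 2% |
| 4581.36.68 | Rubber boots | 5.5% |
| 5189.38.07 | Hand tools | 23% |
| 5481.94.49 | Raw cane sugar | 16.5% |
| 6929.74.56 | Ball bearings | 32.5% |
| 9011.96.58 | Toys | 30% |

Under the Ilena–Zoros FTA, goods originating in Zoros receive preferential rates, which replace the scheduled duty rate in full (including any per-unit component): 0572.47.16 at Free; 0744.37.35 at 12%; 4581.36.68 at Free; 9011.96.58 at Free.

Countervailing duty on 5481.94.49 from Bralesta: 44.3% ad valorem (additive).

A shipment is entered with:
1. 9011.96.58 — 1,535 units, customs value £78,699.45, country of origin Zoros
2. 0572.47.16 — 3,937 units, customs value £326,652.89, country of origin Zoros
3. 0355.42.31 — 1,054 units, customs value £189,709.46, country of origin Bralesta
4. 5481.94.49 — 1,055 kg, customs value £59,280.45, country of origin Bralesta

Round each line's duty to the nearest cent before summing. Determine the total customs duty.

£88,212.61

Line 1 (9011.96.58, Zoros, 1,535 units, £78,699.45):
Base rate for 9011.96.58 is 30%.
Origin Zoros qualifies under the Ilena–Zoros agreement and 9011.96.58 is covered: preferential rate Free applies instead.
Duty = £78,699.45 × 0% = £0.00.
Line 2 (0572.47.16, Zoros, 3,937 units, £326,652.89):
Base rate for 0572.47.16 is £3.23/unit.
Origin Zoros qualifies under the Ilena–Zoros agreement and 0572.47.16 is covered: preferential rate Free applies instead.
Duty = £326,652.89 × 0% = £0.00.
Line 3 (0355.42.31, Bralesta, 1,054 units, £189,709.46):
Base rate for 0355.42.31 is 27.5%.
Duty = £189,709.46 × 27.5% = £52,170.10.
Line 4 (5481.94.49, Bralesta, 1,055 kg, £59,280.45):
Base rate for 5481.94.49 is 16.5%.
Additional duty on 5481.94.49 from Bralesta: +44.3%. Applied ad valorem rate: 16.5% + 44.3% = 60.8%.
Duty = £59,280.45 × 60.8% = £36,042.51.
Total = £0.00 + £0.00 + £52,170.10 + £36,042.51 = £88,212.61.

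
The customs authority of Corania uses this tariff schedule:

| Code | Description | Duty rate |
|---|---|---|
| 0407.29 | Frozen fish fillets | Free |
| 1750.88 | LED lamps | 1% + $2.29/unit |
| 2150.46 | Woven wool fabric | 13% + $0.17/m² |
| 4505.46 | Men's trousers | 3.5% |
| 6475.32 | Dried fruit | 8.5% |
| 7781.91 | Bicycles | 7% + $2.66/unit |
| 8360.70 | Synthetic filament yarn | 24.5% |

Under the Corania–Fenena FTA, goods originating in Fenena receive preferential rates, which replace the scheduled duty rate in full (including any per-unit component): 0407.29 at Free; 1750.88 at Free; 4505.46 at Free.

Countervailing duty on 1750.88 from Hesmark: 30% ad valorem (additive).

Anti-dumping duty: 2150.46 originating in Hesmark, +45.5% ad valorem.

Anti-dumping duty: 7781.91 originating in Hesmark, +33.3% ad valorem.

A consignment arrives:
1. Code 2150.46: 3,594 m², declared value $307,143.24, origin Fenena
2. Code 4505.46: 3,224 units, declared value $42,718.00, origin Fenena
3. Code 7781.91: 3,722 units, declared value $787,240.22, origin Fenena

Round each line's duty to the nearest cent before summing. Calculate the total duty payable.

Line 1 (2150.46, Fenena, 3,594 m², $307,143.24):
Base rate for 2150.46 is 13% + $0.17/m².
Origin Fenena is the FTA partner but 2150.46 is not on the preference list; base rate stands.
The additional-duty order on 2150.46 targets Hesmark, not Fenena; it does not apply.
Duty = $307,143.24 × 13% + 3,594 × $0.17 = $40,539.60.
Line 2 (4505.46, Fenena, 3,224 units, $42,718.00):
Base rate for 4505.46 is 3.5%.
Origin Fenena qualifies under the Corania–Fenena agreement and 4505.46 is covered: preferential rate Free applies instead.
Duty = $42,718.00 × 0% = $0.00.
Line 3 (7781.91, Fenena, 3,722 units, $787,240.22):
Base rate for 7781.91 is 7% + $2.66/unit.
Origin Fenena is the FTA partner but 7781.91 is not on the preference list; base rate stands.
The additional-duty order on 7781.91 targets Hesmark, not Fenena; it does not apply.
Duty = $787,240.22 × 7% + 3,722 × $2.66 = $65,007.34.
Total = $40,539.60 + $0.00 + $65,007.34 = $105,546.94.

$105,546.94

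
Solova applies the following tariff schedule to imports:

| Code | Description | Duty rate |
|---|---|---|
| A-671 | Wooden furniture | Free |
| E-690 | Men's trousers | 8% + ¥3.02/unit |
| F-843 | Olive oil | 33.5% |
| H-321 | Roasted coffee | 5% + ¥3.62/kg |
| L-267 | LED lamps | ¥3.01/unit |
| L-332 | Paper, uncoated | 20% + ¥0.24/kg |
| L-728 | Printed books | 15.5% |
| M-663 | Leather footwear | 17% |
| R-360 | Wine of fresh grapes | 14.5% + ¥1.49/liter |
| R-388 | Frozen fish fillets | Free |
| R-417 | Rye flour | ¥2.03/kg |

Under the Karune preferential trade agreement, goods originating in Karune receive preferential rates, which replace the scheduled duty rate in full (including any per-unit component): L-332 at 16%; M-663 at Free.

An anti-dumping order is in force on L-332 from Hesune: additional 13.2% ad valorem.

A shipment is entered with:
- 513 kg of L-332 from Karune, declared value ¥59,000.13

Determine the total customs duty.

Line 1 (L-332, Karune, 513 kg, ¥59,000.13):
Base rate for L-332 is 20% + ¥0.24/kg.
Origin Karune qualifies under the Solova–Karune agreement and L-332 is covered: preferential rate 16% applies instead.
The additional-duty order on L-332 targets Hesune, not Karune; it does not apply.
Duty = ¥59,000.13 × 16% = ¥9,440.02.

¥9,440.02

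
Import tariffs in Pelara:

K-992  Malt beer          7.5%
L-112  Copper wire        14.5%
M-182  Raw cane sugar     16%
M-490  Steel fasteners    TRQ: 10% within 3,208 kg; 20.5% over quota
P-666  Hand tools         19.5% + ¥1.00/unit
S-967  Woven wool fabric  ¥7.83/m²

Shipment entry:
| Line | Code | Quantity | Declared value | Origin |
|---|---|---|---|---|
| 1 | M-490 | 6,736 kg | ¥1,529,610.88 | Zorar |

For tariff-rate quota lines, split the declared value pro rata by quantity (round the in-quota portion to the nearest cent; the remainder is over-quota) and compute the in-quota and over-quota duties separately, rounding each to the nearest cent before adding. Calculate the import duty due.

Line 1 (M-490, Zorar, 6,736 kg, ¥1,529,610.88):
Code M-490 is under a tariff-rate quota (threshold 3,208 kg). In-quota: 3,208 kg at 10%; over-quota: 3,528 kg at 20.5%.
Pro-rata value split: in-quota = ¥1,529,610.88 × 3,208/6,736 = ¥728,472.64; over-quota = ¥1,529,610.88 − ¥728,472.64 = ¥801,138.24.
In-quota duty = ¥728,472.64 × 10% = ¥72,847.26. Over-quota duty = ¥801,138.24 × 20.5% = ¥164,233.34.
Line duty = ¥72,847.26 + ¥164,233.34 = ¥237,080.60.

¥237,080.60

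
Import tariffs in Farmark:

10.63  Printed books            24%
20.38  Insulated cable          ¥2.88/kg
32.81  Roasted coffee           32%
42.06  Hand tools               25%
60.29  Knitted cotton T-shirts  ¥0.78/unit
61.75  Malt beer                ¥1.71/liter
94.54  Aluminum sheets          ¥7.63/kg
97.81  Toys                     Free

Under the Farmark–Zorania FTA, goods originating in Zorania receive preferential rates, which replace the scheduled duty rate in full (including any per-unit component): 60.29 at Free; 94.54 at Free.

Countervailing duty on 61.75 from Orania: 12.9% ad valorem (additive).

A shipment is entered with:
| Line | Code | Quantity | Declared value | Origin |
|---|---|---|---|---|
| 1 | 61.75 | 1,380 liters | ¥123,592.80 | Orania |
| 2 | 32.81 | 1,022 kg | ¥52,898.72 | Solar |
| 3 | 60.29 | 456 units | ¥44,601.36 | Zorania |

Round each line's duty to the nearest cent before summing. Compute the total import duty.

¥35,230.86

Line 1 (61.75, Orania, 1,380 liters, ¥123,592.80):
Base rate for 61.75 is ¥1.71/liter.
Additional duty on 61.75 from Orania: +12.9% ad valorem. Applied ad valorem rate = 12.9%.
Duty = ¥123,592.80 × 12.9% + 1,380 × ¥1.71 = ¥18,303.27.
Line 2 (32.81, Solar, 1,022 kg, ¥52,898.72):
Base rate for 32.81 is 32%.
Duty = ¥52,898.72 × 32% = ¥16,927.59.
Line 3 (60.29, Zorania, 456 units, ¥44,601.36):
Base rate for 60.29 is ¥0.78/unit.
Origin Zorania qualifies under the Farmark–Zorania agreement and 60.29 is covered: preferential rate Free applies instead.
Duty = ¥44,601.36 × 0% = ¥0.00.
Total = ¥18,303.27 + ¥16,927.59 + ¥0.00 = ¥35,230.86.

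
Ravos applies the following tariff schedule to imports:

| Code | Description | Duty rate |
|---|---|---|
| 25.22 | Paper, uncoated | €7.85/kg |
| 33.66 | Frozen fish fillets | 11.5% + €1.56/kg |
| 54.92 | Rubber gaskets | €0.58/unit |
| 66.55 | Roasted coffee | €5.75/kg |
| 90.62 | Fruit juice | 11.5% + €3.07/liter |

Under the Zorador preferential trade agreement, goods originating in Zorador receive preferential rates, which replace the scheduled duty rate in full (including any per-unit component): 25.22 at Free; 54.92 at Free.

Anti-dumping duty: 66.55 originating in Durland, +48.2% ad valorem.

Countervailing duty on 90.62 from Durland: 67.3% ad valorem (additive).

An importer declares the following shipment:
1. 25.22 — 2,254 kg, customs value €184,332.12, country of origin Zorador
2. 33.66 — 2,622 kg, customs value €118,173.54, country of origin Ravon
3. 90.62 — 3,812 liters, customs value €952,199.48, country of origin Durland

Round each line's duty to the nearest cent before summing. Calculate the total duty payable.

Line 1 (25.22, Zorador, 2,254 kg, €184,332.12):
Base rate for 25.22 is €7.85/kg.
Origin Zorador qualifies under the Ravos–Zorador agreement and 25.22 is covered: preferential rate Free applies instead.
Duty = €184,332.12 × 0% = €0.00.
Line 2 (33.66, Ravon, 2,622 kg, €118,173.54):
Base rate for 33.66 is 11.5% + €1.56/kg.
Duty = €118,173.54 × 11.5% + 2,622 × €1.56 = €17,680.28.
Line 3 (90.62, Durland, 3,812 liters, €952,199.48):
Base rate for 90.62 is 11.5% + €3.07/liter.
Additional duty on 90.62 from Durland: +67.3%. Applied ad valorem rate: 11.5% + 67.3% = 78.8%.
Duty = €952,199.48 × 78.8% + 3,812 × €3.07 = €762,036.03.
Total = €0.00 + €17,680.28 + €762,036.03 = €779,716.31.

€779,716.31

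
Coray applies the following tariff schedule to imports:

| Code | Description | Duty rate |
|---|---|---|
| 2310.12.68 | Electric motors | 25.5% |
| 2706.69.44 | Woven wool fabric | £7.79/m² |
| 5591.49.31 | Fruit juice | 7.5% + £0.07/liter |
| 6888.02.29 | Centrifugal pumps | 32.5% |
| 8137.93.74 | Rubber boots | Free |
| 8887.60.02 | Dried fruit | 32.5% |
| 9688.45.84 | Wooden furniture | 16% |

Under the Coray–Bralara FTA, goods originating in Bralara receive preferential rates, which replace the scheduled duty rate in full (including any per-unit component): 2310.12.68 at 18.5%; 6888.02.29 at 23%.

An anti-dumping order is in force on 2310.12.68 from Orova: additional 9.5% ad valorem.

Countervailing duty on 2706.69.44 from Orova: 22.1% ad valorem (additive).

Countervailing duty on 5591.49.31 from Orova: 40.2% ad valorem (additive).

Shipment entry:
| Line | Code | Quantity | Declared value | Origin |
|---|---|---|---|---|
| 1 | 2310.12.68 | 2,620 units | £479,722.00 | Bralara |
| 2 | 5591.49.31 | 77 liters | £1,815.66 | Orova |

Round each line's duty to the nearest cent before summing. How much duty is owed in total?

Line 1 (2310.12.68, Bralara, 2,620 units, £479,722.00):
Base rate for 2310.12.68 is 25.5%.
Origin Bralara qualifies under the Coray–Bralara agreement and 2310.12.68 is covered: preferential rate 18.5% applies instead.
The additional-duty order on 2310.12.68 targets Orova, not Bralara; it does not apply.
Duty = £479,722.00 × 18.5% = £88,748.57.
Line 2 (5591.49.31, Orova, 77 liters, £1,815.66):
Base rate for 5591.49.31 is 7.5% + £0.07/liter.
Additional duty on 5591.49.31 from Orova: +40.2%. Applied ad valorem rate: 7.5% + 40.2% = 47.7%.
Duty = £1,815.66 × 47.7% + 77 × £0.07 = £871.46.
Total = £88,748.57 + £871.46 = £89,620.03.

£89,620.03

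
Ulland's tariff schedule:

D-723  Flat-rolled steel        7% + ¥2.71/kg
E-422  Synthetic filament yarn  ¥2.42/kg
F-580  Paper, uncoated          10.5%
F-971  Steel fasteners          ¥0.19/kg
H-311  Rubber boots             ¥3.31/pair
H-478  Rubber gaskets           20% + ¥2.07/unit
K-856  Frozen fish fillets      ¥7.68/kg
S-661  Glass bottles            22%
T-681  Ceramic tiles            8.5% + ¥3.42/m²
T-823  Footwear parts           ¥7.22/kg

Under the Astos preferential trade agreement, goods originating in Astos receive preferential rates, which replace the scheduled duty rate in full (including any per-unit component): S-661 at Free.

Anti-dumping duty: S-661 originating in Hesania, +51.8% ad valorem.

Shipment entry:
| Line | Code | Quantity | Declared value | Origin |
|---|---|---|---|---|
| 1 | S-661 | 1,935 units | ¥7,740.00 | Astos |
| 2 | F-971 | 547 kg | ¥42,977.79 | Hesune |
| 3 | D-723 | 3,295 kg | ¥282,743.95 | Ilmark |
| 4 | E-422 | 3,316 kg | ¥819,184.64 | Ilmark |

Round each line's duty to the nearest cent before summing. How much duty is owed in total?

¥36,850.18

Line 1 (S-661, Astos, 1,935 units, ¥7,740.00):
Base rate for S-661 is 22%.
Origin Astos qualifies under the Ulland–Astos agreement and S-661 is covered: preferential rate Free applies instead.
The additional-duty order on S-661 targets Hesania, not Astos; it does not apply.
Duty = ¥7,740.00 × 0% = ¥0.00.
Line 2 (F-971, Hesune, 547 kg, ¥42,977.79):
Base rate for F-971 is ¥0.19/kg.
Duty = 547 × ¥0.19 = ¥103.93.
Line 3 (D-723, Ilmark, 3,295 kg, ¥282,743.95):
Base rate for D-723 is 7% + ¥2.71/kg.
Duty = ¥282,743.95 × 7% + 3,295 × ¥2.71 = ¥28,721.53.
Line 4 (E-422, Ilmark, 3,316 kg, ¥819,184.64):
Base rate for E-422 is ¥2.42/kg.
Duty = 3,316 × ¥2.42 = ¥8,024.72.
Total = ¥0.00 + ¥103.93 + ¥28,721.53 + ¥8,024.72 = ¥36,850.18.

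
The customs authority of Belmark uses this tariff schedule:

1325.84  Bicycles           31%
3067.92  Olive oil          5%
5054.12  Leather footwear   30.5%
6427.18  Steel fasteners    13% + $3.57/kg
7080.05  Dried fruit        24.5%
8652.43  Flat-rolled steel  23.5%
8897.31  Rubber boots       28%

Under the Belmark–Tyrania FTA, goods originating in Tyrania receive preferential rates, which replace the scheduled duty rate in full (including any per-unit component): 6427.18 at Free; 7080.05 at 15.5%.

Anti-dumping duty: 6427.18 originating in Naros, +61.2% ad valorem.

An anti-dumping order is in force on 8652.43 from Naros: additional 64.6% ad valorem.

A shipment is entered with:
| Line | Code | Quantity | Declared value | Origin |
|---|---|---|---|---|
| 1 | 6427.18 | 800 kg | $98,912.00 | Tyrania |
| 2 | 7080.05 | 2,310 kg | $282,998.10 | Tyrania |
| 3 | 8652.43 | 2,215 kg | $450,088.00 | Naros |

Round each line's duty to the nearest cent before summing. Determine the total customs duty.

Line 1 (6427.18, Tyrania, 800 kg, $98,912.00):
Base rate for 6427.18 is 13% + $3.57/kg.
Origin Tyrania qualifies under the Belmark–Tyrania agreement and 6427.18 is covered: preferential rate Free applies instead.
The additional-duty order on 6427.18 targets Naros, not Tyrania; it does not apply.
Duty = $98,912.00 × 0% = $0.00.
Line 2 (7080.05, Tyrania, 2,310 kg, $282,998.10):
Base rate for 7080.05 is 24.5%.
Origin Tyrania qualifies under the Belmark–Tyrania agreement and 7080.05 is covered: preferential rate 15.5% applies instead.
Duty = $282,998.10 × 15.5% = $43,864.71.
Line 3 (8652.43, Naros, 2,215 kg, $450,088.00):
Base rate for 8652.43 is 23.5%.
Additional duty on 8652.43 from Naros: +64.6%. Applied ad valorem rate: 23.5% + 64.6% = 88.1%.
Duty = $450,088.00 × 88.1% = $396,527.53.
Total = $0.00 + $43,864.71 + $396,527.53 = $440,392.24.

$440,392.24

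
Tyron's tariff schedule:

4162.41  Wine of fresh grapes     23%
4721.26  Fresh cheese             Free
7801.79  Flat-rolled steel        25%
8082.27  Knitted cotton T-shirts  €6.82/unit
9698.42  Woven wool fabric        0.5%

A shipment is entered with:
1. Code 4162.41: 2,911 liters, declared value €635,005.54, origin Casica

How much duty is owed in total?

€146,051.27

Line 1 (4162.41, Casica, 2,911 liters, €635,005.54):
Base rate for 4162.41 is 23%.
Duty = €635,005.54 × 23% = €146,051.27.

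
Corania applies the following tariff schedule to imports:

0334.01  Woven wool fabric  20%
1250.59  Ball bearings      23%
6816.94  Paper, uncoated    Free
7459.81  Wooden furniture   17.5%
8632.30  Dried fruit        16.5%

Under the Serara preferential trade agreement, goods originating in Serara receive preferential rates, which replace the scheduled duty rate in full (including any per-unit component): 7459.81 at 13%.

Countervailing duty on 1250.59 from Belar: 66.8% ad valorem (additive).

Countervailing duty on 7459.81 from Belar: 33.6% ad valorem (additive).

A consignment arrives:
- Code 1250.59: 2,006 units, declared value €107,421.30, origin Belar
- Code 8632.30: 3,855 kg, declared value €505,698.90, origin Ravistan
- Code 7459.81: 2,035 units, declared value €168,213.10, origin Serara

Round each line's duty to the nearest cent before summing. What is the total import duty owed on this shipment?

€201,772.35

Line 1 (1250.59, Belar, 2,006 units, €107,421.30):
Base rate for 1250.59 is 23%.
Additional duty on 1250.59 from Belar: +66.8%. Applied ad valorem rate: 23% + 66.8% = 89.8%.
Duty = €107,421.30 × 89.8% = €96,464.33.
Line 2 (8632.30, Ravistan, 3,855 kg, €505,698.90):
Base rate for 8632.30 is 16.5%.
Duty = €505,698.90 × 16.5% = €83,440.32.
Line 3 (7459.81, Serara, 2,035 units, €168,213.10):
Base rate for 7459.81 is 17.5%.
Origin Serara qualifies under the Corania–Serara agreement and 7459.81 is covered: preferential rate 13% applies instead.
The additional-duty order on 7459.81 targets Belar, not Serara; it does not apply.
Duty = €168,213.10 × 13% = €21,867.70.
Total = €96,464.33 + €83,440.32 + €21,867.70 = €201,772.35.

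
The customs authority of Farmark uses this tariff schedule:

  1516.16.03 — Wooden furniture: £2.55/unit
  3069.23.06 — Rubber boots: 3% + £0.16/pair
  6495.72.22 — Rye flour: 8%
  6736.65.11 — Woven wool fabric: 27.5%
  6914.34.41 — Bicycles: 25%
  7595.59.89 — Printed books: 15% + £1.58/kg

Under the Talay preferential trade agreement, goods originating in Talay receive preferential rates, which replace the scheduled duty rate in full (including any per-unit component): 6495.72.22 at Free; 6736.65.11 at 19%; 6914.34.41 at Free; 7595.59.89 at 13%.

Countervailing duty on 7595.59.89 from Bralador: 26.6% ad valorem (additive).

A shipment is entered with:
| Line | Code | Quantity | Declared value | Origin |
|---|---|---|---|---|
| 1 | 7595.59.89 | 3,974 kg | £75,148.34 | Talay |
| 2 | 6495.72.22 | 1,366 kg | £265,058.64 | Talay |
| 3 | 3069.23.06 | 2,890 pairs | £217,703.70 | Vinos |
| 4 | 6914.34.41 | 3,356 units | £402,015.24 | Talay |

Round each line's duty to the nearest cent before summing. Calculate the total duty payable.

Line 1 (7595.59.89, Talay, 3,974 kg, £75,148.34):
Base rate for 7595.59.89 is 15% + £1.58/kg.
Origin Talay qualifies under the Farmark–Talay agreement and 7595.59.89 is covered: preferential rate 13% applies instead.
The additional-duty order on 7595.59.89 targets Bralador, not Talay; it does not apply.
Duty = £75,148.34 × 13% = £9,769.28.
Line 2 (6495.72.22, Talay, 1,366 kg, £265,058.64):
Base rate for 6495.72.22 is 8%.
Origin Talay qualifies under the Farmark–Talay agreement and 6495.72.22 is covered: preferential rate Free applies instead.
Duty = £265,058.64 × 0% = £0.00.
Line 3 (3069.23.06, Vinos, 2,890 pairs, £217,703.70):
Base rate for 3069.23.06 is 3% + £0.16/pair.
Duty = £217,703.70 × 3% + 2,890 × £0.16 = £6,993.51.
Line 4 (6914.34.41, Talay, 3,356 units, £402,015.24):
Base rate for 6914.34.41 is 25%.
Origin Talay qualifies under the Farmark–Talay agreement and 6914.34.41 is covered: preferential rate Free applies instead.
Duty = £402,015.24 × 0% = £0.00.
Total = £9,769.28 + £0.00 + £6,993.51 + £0.00 = £16,762.79.

£16,762.79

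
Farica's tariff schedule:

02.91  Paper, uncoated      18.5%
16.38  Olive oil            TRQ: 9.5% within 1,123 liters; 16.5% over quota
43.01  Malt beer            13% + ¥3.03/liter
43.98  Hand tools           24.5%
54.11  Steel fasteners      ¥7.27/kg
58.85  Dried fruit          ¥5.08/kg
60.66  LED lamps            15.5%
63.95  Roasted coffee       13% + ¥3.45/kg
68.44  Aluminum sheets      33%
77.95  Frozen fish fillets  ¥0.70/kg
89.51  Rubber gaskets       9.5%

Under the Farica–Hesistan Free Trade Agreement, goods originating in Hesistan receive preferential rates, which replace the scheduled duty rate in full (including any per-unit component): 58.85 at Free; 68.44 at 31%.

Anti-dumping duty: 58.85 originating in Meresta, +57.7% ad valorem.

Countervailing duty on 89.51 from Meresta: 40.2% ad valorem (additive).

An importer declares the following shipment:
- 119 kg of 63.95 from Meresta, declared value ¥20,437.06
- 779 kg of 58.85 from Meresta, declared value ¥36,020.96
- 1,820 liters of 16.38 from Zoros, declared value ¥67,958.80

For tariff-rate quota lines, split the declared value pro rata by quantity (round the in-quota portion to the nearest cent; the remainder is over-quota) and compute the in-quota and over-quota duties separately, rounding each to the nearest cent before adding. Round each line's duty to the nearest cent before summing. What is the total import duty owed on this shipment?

Line 1 (63.95, Meresta, 119 kg, ¥20,437.06):
Base rate for 63.95 is 13% + ¥3.45/kg.
Duty = ¥20,437.06 × 13% + 119 × ¥3.45 = ¥3,067.37.
Line 2 (58.85, Meresta, 779 kg, ¥36,020.96):
Base rate for 58.85 is ¥5.08/kg.
58.85 has an FTA preferential rate, but origin Meresta is not Hesistan; base rate stands.
Additional duty on 58.85 from Meresta: +57.7% ad valorem. Applied ad valorem rate = 57.7%.
Duty = ¥36,020.96 × 57.7% + 779 × ¥5.08 = ¥24,741.41.
Line 3 (16.38, Zoros, 1,820 liters, ¥67,958.80):
Code 16.38 is under a tariff-rate quota (threshold 1,123 liters). In-quota: 1,123 liters at 9.5%; over-quota: 697 liters at 16.5%.
Pro-rata value split: in-quota = ¥67,958.80 × 1,123/1,820 = ¥41,932.82; over-quota = ¥67,958.80 − ¥41,932.82 = ¥26,025.98.
In-quota duty = ¥41,932.82 × 9.5% = ¥3,983.62. Over-quota duty = ¥26,025.98 × 16.5% = ¥4,294.29.
Line duty = ¥3,983.62 + ¥4,294.29 = ¥8,277.91.
Total = ¥3,067.37 + ¥24,741.41 + ¥8,277.91 = ¥36,086.69.

¥36,086.69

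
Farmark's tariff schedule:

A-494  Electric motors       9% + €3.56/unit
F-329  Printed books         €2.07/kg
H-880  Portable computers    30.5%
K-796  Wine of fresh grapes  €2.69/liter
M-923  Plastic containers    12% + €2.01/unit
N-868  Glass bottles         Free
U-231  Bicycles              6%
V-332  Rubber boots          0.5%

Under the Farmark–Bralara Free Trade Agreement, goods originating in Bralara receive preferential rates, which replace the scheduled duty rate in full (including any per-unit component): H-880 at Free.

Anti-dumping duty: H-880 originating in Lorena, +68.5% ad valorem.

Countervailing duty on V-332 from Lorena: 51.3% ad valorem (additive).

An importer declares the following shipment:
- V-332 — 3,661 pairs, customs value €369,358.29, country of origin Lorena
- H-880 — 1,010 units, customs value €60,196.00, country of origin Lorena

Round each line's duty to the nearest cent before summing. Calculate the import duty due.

Line 1 (V-332, Lorena, 3,661 pairs, €369,358.29):
Base rate for V-332 is 0.5%.
Additional duty on V-332 from Lorena: +51.3%. Applied ad valorem rate: 0.5% + 51.3% = 51.8%.
Duty = €369,358.29 × 51.8% = €191,327.59.
Line 2 (H-880, Lorena, 1,010 units, €60,196.00):
Base rate for H-880 is 30.5%.
H-880 has an FTA preferential rate, but origin Lorena is not Bralara; base rate stands.
Additional duty on H-880 from Lorena: +68.5%. Applied ad valorem rate: 30.5% + 68.5% = 99%.
Duty = €60,196.00 × 99% = €59,594.04.
Total = €191,327.59 + €59,594.04 = €250,921.63.

€250,921.63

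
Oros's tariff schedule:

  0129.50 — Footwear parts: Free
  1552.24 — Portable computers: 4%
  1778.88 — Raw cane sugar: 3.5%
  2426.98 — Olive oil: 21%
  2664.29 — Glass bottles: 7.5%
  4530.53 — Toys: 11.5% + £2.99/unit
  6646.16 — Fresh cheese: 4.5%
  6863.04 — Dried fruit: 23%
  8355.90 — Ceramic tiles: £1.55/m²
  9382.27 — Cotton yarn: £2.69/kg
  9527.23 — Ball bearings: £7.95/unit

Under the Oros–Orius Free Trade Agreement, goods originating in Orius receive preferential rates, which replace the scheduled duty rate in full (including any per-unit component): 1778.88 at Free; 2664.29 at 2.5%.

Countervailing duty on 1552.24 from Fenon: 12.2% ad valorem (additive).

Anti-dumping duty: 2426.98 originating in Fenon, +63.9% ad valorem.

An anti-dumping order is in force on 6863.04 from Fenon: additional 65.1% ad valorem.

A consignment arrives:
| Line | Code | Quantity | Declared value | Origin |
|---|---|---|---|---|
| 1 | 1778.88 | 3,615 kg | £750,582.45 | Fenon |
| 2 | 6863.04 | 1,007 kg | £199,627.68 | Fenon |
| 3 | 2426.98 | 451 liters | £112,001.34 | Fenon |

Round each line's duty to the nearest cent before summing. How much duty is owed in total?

Line 1 (1778.88, Fenon, 3,615 kg, £750,582.45):
Base rate for 1778.88 is 3.5%.
1778.88 has an FTA preferential rate, but origin Fenon is not Orius; base rate stands.
Duty = £750,582.45 × 3.5% = £26,270.39.
Line 2 (6863.04, Fenon, 1,007 kg, £199,627.68):
Base rate for 6863.04 is 23%.
Additional duty on 6863.04 from Fenon: +65.1%. Applied ad valorem rate: 23% + 65.1% = 88.1%.
Duty = £199,627.68 × 88.1% = £175,871.99.
Line 3 (2426.98, Fenon, 451 liters, £112,001.34):
Base rate for 2426.98 is 21%.
Additional duty on 2426.98 from Fenon: +63.9%. Applied ad valorem rate: 21% + 63.9% = 84.9%.
Duty = £112,001.34 × 84.9% = £95,089.14.
Total = £26,270.39 + £175,871.99 + £95,089.14 = £297,231.52.

£297,231.52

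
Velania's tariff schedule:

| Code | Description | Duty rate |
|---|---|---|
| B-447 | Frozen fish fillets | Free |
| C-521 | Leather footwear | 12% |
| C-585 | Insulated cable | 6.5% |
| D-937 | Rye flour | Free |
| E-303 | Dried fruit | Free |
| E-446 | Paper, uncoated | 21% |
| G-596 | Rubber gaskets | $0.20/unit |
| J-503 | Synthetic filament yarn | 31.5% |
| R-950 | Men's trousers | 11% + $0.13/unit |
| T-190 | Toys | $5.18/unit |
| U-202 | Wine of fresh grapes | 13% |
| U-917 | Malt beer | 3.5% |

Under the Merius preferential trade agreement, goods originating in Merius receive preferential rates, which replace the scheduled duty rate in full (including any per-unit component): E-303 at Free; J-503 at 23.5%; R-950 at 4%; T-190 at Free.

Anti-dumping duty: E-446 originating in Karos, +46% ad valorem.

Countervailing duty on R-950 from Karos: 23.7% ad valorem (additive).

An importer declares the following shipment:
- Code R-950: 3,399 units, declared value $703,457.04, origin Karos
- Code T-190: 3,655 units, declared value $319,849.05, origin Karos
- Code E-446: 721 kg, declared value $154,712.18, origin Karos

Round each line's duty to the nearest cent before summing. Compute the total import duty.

Line 1 (R-950, Karos, 3,399 units, $703,457.04):
Base rate for R-950 is 11% + $0.13/unit.
R-950 has an FTA preferential rate, but origin Karos is not Merius; base rate stands.
Additional duty on R-950 from Karos: +23.7%. Applied ad valorem rate: 11% + 23.7% = 34.7%.
Duty = $703,457.04 × 34.7% + 3,399 × $0.13 = $244,541.46.
Line 2 (T-190, Karos, 3,655 units, $319,849.05):
Base rate for T-190 is $5.18/unit.
T-190 has an FTA preferential rate, but origin Karos is not Merius; base rate stands.
Duty = 3,655 × $5.18 = $18,932.90.
Line 3 (E-446, Karos, 721 kg, $154,712.18):
Base rate for E-446 is 21%.
Additional duty on E-446 from Karos: +46%. Applied ad valorem rate: 21% + 46% = 67%.
Duty = $154,712.18 × 67% = $103,657.16.
Total = $244,541.46 + $18,932.90 + $103,657.16 = $367,131.52.

$367,131.52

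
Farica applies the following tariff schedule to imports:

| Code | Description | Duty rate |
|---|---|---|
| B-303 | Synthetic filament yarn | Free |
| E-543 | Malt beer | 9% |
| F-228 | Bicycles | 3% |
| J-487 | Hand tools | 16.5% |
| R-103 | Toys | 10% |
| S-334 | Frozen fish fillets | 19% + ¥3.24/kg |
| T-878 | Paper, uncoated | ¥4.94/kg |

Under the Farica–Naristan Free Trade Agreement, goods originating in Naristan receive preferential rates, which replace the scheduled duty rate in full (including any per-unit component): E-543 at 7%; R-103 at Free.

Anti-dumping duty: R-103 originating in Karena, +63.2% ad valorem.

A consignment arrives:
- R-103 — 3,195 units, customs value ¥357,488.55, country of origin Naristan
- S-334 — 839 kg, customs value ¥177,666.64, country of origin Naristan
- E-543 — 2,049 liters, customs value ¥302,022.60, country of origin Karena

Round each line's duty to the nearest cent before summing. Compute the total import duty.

¥63,657.05

Line 1 (R-103, Naristan, 3,195 units, ¥357,488.55):
Base rate for R-103 is 10%.
Origin Naristan qualifies under the Farica–Naristan agreement and R-103 is covered: preferential rate Free applies instead.
The additional-duty order on R-103 targets Karena, not Naristan; it does not apply.
Duty = ¥357,488.55 × 0% = ¥0.00.
Line 2 (S-334, Naristan, 839 kg, ¥177,666.64):
Base rate for S-334 is 19% + ¥3.24/kg.
Origin Naristan is the FTA partner but S-334 is not on the preference list; base rate stands.
Duty = ¥177,666.64 × 19% + 839 × ¥3.24 = ¥36,475.02.
Line 3 (E-543, Karena, 2,049 liters, ¥302,022.60):
Base rate for E-543 is 9%.
E-543 has an FTA preferential rate, but origin Karena is not Naristan; base rate stands.
Duty = ¥302,022.60 × 9% = ¥27,182.03.
Total = ¥0.00 + ¥36,475.02 + ¥27,182.03 = ¥63,657.05.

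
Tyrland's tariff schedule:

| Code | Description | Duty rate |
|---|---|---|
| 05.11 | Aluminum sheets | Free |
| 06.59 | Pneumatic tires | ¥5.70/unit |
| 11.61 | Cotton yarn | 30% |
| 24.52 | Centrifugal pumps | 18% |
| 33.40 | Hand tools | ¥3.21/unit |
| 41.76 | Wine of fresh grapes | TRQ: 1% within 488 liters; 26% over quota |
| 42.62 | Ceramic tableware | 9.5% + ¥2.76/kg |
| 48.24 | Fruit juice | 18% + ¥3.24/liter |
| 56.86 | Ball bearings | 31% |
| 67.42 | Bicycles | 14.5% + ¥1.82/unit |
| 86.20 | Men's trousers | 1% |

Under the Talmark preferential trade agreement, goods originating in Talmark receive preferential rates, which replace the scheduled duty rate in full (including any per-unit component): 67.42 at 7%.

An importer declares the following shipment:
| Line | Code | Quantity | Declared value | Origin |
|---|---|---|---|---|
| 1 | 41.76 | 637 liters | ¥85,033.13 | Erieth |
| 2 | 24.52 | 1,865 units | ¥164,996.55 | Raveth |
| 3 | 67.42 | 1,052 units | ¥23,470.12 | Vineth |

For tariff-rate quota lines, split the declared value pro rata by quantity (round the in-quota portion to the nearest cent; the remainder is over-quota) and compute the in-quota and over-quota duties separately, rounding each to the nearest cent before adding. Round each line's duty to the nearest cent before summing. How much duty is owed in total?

Line 1 (41.76, Erieth, 637 liters, ¥85,033.13):
Code 41.76 is under a tariff-rate quota (threshold 488 liters). In-quota: 488 liters at 1%; over-quota: 149 liters at 26%.
Pro-rata value split: in-quota = ¥85,033.13 × 488/637 = ¥65,143.12; over-quota = ¥85,033.13 − ¥65,143.12 = ¥19,890.01.
In-quota duty = ¥65,143.12 × 1% = ¥651.43. Over-quota duty = ¥19,890.01 × 26% = ¥5,171.40.
Line duty = ¥651.43 + ¥5,171.40 = ¥5,822.83.
Line 2 (24.52, Raveth, 1,865 units, ¥164,996.55):
Base rate for 24.52 is 18%.
Duty = ¥164,996.55 × 18% = ¥29,699.38.
Line 3 (67.42, Vineth, 1,052 units, ¥23,470.12):
Base rate for 67.42 is 14.5% + ¥1.82/unit.
67.42 has an FTA preferential rate, but origin Vineth is not Talmark; base rate stands.
Duty = ¥23,470.12 × 14.5% + 1,052 × ¥1.82 = ¥5,317.81.
Total = ¥5,822.83 + ¥29,699.38 + ¥5,317.81 = ¥40,840.02.

¥40,840.02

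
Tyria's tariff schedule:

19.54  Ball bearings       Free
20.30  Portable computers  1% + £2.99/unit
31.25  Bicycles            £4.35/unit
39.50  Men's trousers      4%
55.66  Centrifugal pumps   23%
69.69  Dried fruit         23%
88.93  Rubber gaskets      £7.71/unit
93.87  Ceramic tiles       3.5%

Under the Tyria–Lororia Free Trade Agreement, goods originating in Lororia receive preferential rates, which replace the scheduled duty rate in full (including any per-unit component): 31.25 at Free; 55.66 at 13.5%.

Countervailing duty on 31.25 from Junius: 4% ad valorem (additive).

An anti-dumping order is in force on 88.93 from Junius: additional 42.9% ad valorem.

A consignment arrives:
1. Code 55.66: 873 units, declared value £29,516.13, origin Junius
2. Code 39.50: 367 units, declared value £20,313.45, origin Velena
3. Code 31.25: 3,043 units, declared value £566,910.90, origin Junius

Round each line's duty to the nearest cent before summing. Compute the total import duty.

£43,514.74

Line 1 (55.66, Junius, 873 units, £29,516.13):
Base rate for 55.66 is 23%.
55.66 has an FTA preferential rate, but origin Junius is not Lororia; base rate stands.
Duty = £29,516.13 × 23% = £6,788.71.
Line 2 (39.50, Velena, 367 units, £20,313.45):
Base rate for 39.50 is 4%.
Duty = £20,313.45 × 4% = £812.54.
Line 3 (31.25, Junius, 3,043 units, £566,910.90):
Base rate for 31.25 is £4.35/unit.
31.25 has an FTA preferential rate, but origin Junius is not Lororia; base rate stands.
Additional duty on 31.25 from Junius: +4% ad valorem. Applied ad valorem rate = 4%.
Duty = £566,910.90 × 4% + 3,043 × £4.35 = £35,913.49.
Total = £6,788.71 + £812.54 + £35,913.49 = £43,514.74.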